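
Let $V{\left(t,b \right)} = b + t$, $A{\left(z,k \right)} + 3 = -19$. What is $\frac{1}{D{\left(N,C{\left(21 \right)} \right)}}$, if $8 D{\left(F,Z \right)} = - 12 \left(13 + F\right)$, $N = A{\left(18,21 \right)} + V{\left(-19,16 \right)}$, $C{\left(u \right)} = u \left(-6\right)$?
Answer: $\frac{1}{18} \approx 0.055556$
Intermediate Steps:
$A{\left(z,k \right)} = -22$ ($A{\left(z,k \right)} = -3 - 19 = -22$)
$C{\left(u \right)} = - 6 u$
$N = -25$ ($N = -22 + \left(16 - 19\right) = -22 - 3 = -25$)
$D{\left(F,Z \right)} = - \frac{39}{2} - \frac{3 F}{2}$ ($D{\left(F,Z \right)} = \frac{\left(-12\right) \left(13 + F\right)}{8} = \frac{-156 - 12 F}{8} = - \frac{39}{2} - \frac{3 F}{2}$)
$\frac{1}{D{\left(N,C{\left(21 \right)} \right)}} = \frac{1}{- \frac{39}{2} - - \frac{75}{2}} = \frac{1}{- \frac{39}{2} + \frac{75}{2}} = \frac{1}{18}$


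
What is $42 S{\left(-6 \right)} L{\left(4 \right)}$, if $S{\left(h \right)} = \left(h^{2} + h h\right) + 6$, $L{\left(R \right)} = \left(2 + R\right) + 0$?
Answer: $19656$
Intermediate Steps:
$L{\left(R \right)} = 2 + R$
$S{\left(h \right)} = 6 + 2 h^{2}$ ($S{\left(h \right)} = \left(h^{2} + h^{2}\right) + 6 = 2 h^{2} + 6 = 6 + 2 h^{2}$)
$42 S{\left(-6 \right)} L{\left(4 \right)} = 42 \left(6 + 2 \left(-6\right)^{2}\right) \left(2 + 4\right) = 42 \left(6 + 2 \cdot 36\right) 6 = 42 \left(6 + 72\right) 6 = 42 \cdot 78 \cdot 6 = 3276 \cdot 6 = 19656$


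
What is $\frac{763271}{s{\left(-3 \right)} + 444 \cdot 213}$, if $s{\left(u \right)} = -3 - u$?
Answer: $\frac{763271}{94572} \approx 8.0708$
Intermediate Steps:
$\frac{763271}{s{\left(-3 \right)} + 444 \cdot 213} = \frac{763271}{\left(-3 - -3\right) + 444 \cdot 213} = \frac{763271}{\left(-3 + 3\right) + 94572} = \frac{763271}{0 + 94572} = \frac{763271}{94572}$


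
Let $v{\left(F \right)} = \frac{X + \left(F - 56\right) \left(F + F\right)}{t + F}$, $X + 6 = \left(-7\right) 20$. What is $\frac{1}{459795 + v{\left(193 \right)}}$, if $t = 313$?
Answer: $\frac{253}{116354503} \approx 2.1744 \cdot 10^{-6}$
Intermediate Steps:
$X = -146$ ($X = -6 - 140 = -146$)
$v{\left(F \right)} = \frac{-146 + 2 F \left(-56 + F\right)}{313 + F}$ ($v{\left(F \right)} = \frac{-146 + \left(F - 56\right) \left(F + F\right)}{313 + F} = \frac{-146 + \left(-56 + F\right) 2 F}{313 + F} = \frac{-146 + 2 F \left(-56 + F\right)}{313 + F}$)
$\frac{1}{459795 + v{\left(193 \right)}} = \frac{1}{459795 + \frac{2 \left(-73 + 193^{2} - 10808\right)}{313 + 193}} = \frac{1}{459795 + \frac{2 \left(-73 + 37249 - 10808\right)}{506}} = \frac{1}{459795 + 2 \cdot \frac{1}{506} \cdot 26368} = \frac{1}{459795 + \frac{26368}{253}} = \frac{1}{\frac{116354503}{253}} = \frac{253}{116354503}$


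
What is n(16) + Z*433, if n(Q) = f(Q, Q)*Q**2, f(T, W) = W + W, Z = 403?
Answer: 182691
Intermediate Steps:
f(T, W) = 2*W
n(Q) = 2*Q**3 (n(Q) = (2*Q)*Q**2 = 2*Q**3)
n(16) + Z*433 = 2*16**3 + 403*433 = 2*4096 + 174499 = 8192 + 174499 = 182691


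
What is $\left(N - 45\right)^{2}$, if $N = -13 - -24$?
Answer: $1156$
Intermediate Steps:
$N = 11$ ($N = -13 + 24 = 11$)
$\left(N - 45\right)^{2} = \left(11 - 45\right)^{2} = \left(-34\right)^{2} = 1156$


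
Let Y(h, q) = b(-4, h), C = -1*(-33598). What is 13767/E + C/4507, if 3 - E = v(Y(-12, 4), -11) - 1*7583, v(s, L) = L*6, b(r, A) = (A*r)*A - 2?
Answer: 319139765/34487564 ≈ 9.2538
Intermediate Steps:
b(r, A) = -2 + r*A² (b(r, A) = r*A² - 2 = -2 + r*A²)
C = 33598
Y(h, q) = -2 - 4*h²
v(s, L) = 6*L
E = 7652 (E = 3 - (6*(-11) - 1*7583) = 3 - (-66 - 7583) = 3 - 1*(-7649) = 3 + 7649 = 7652)
13767/E + C/4507 = 13767/7652 + 33598/4507 = 319139765/34487564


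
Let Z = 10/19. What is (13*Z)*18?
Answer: 2340/19 ≈ 123.16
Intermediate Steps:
Z = 10/19 (Z = 10*(1/19) = 10/19 ≈ 0.52632)
(13*Z)*18 = (13*(10/19))*18 = (130/19)*18 = 2340/19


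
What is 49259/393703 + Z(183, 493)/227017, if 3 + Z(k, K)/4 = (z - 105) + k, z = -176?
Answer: 11023574391/89377273951 ≈ 0.12334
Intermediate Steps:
Z(k, K) = -1136 + 4*k (Z(k, K) = -12 + 4*((-176 - 105) + k) = -12 + 4*(-281 + k) = -12 + (-1124 + 4*k) = -1136 + 4*k)
49259/393703 + Z(183, 493)/227017 = 49259/393703 + (-1136 + 4*183)/227017 = 49259*(1/393703) + (-1136 + 732)*(1/227017) = 49259/393703 - 404*1/227017 = 49259/393703 - 404/227017 = 11023574391/89377273951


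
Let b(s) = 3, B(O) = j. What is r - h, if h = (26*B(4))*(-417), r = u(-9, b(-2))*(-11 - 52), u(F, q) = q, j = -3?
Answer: -32715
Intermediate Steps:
B(O) = -3
r = -189 (r = 3*(-11 - 52) = 3*(-63) = -189)
h = 32526 (h = (26*(-3))*(-417) = -78*(-417) = 32526)
r - h = -189 - 1*32526 = -189 - 32526 = -32715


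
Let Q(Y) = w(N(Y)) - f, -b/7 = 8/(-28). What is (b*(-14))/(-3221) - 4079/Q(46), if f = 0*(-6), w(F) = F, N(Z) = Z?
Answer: -13137171/148166 ≈ -88.665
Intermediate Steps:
b = 2 (b = -56/(-28) = -56*(-1)/28 = -7*(-2/7) = 2)
f = 0
Q(Y) = Y (Q(Y) = Y - 1*0 = Y + 0 = Y)
(b*(-14))/(-3221) - 4079/Q(46) = (2*(-14))/(-3221) - 4079/46 = -28*(-1/3221) - 4079*1/46 = 28/3221 - 4079/46 = -13137171/148166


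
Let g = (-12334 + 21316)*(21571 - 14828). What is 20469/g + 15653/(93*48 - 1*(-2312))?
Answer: 1306022647/565279176 ≈ 2.3104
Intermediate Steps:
g = 60565626 (g = 8982*6743 = 60565626)
20469/g + 15653/(93*48 - 1*(-2312)) = 20469/60565626 + 15653/(93*48 - 1*(-2312)) = 20469*(1/60565626) + 15653/(4464 + 2312) = 6823/20188542 + 15653/6776 = 6823/20188542 + 15653*(1/6776) = 6823/20188542 + 1423/616 = 1306022647/565279176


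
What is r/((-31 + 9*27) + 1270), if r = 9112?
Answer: 4556/741 ≈ 6.1484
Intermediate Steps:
r/((-31 + 9*27) + 1270) = 9112/((-31 + 9*27) + 1270) = 9112/((-31 + 243) + 1270) = 9112/(212 + 1270) = 9112/1482 = 9112*(1/1482) = 4556/741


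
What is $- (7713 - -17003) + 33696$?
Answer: $8980$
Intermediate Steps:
$- (7713 - -17003) + 33696 = - (7713 + 17003) + 33696 = \left(-1\right) 24716 + 33696 = -24716 + 33696 = 8980$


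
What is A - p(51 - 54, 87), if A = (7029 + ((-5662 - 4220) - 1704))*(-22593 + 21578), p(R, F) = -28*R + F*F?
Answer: 4617702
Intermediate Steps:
p(R, F) = F² - 28*R (p(R, F) = -28*R + F² = F² - 28*R)
A = 4625355 (A = (7029 + (-9882 - 1704))*(-1015) = (7029 - 11586)*(-1015) = -4557*(-1015) = 4625355)
A - p(51 - 54, 87) = 4625355 - (87² - 28*(51 - 54)) = 4625355 - (7569 - 28*(-3)) = 4625355 - (7569 + 84) = 4625355 - 1*7653 = 4625355 - 7653 = 4617702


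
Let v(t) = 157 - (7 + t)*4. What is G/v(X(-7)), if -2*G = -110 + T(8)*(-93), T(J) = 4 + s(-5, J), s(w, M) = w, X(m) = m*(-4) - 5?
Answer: 17/74 ≈ 0.22973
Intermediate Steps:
X(m) = -5 - 4*m (X(m) = -4*m - 5 = -5 - 4*m)
T(J) = -1 (T(J) = 4 - 5 = -1)
v(t) = 129 - 4*t (v(t) = 157 - (28 + 4*t) = 157 + (-28 - 4*t) = 129 - 4*t)
G = 17/2 (G = -(-110 - 1*(-93))/2 = -(-110 + 93)/2 = -1/2*(-17) = 17/2 ≈ 8.5000)
G/v(X(-7)) = 17/(2*(129 - 4*(-5 - 4*(-7)))) = 17/(2*(129 - 4*(-5 + 28))) = 17/(2*(129 - 4*23)) = 17/(2*(129 - 92)) = (17/2)/37 = (17/2)*(1/37) = 17/74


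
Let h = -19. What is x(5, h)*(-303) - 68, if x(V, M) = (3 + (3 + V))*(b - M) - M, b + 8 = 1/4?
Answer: -173285/4 ≈ -43321.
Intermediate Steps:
b = -31/4 (b = -8 + 1/4 = -8 + ¼ = -31/4 ≈ -7.7500)
x(V, M) = -M + (6 + V)*(-31/4 - M) (x(V, M) = (3 + (3 + V))*(-31/4 - M) - M = (6 + V)*(-31/4 - M) - M = -M + (6 + V)*(-31/4 - M))
x(5, h)*(-303) - 68 = (-93/2 - 7*(-19) - 31/4*5 - 1*(-19)*5)*(-303) - 68 = (-93/2 + 133 - 155/4 + 95)*(-303) - 68 = (571/4)*(-303) - 68 = -173013/4 - 68 = -173285/4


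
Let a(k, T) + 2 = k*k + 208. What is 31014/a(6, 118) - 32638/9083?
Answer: 136900883/1099043 ≈ 124.56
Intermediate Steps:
a(k, T) = 206 + k² (a(k, T) = -2 + (k*k + 208) = -2 + (k² + 208) = -2 + (208 + k²) = 206 + k²)
31014/a(6, 118) - 32638/9083 = 31014/(206 + 6²) - 32638/9083 = 31014/(206 + 36) - 32638*1/9083 = 31014/242 - 32638/9083 = 31014*(1/242) - 32638/9083 = 15507/121 - 32638/9083 = 136900883/1099043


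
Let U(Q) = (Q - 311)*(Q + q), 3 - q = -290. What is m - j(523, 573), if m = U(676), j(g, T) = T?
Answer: 353112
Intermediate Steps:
q = 293 (q = 3 - 1*(-290) = 3 + 290 = 293)
U(Q) = (-311 + Q)*(293 + Q) (U(Q) = (Q - 311)*(Q + 293) = (-311 + Q)*(293 + Q))
m = 353685 (m = -91123 + 676² - 18*676 = -91123 + 456976 - 12168 = 353685)
m - j(523, 573) = 353685 - 1*573 = 353685 - 573 = 353112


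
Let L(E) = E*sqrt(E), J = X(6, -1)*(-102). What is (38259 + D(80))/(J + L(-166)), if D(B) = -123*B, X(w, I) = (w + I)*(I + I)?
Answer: 7246845/1403674 + 2358777*I*sqrt(166)/2807348 ≈ 5.1628 + 10.825*I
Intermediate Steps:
X(w, I) = 2*I*(I + w) (X(w, I) = (I + w)*(2*I) = 2*I*(I + w))
J = 1020 (J = (2*(-1)*(-1 + 6))*(-102) = (2*(-1)*5)*(-102) = -10*(-102) = 1020)
L(E) = E**(3/2)
(38259 + D(80))/(J + L(-166)) = (38259 - 123*80)/(1020 + (-166)**(3/2)) = (38259 - 9840)/(1020 - 166*I*sqrt(166)) = 28419/(1020 - 166*I*sqrt(166))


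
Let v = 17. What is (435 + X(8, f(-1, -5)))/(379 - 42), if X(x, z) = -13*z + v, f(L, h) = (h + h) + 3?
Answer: 543/337 ≈ 1.6113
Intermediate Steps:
f(L, h) = 3 + 2*h (f(L, h) = 2*h + 3 = 3 + 2*h)
X(x, z) = 17 - 13*z (X(x, z) = -13*z + 17 = 17 - 13*z)
(435 + X(8, f(-1, -5)))/(379 - 42) = (435 + (17 - 13*(3 + 2*(-5))))/(379 - 42) = (435 + (17 - 13*(3 - 10)))/337 = (435 + (17 - 13*(-7)))*(1/337) = (435 + (17 + 91))*(1/337) = (435 + 108)*(1/337) = 543*(1/337) = 543/337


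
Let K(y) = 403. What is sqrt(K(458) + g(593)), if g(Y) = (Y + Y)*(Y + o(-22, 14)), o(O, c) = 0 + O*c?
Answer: sqrt(338413) ≈ 581.73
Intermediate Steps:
o(O, c) = O*c
g(Y) = 2*Y*(-308 + Y) (g(Y) = (Y + Y)*(Y - 22*14) = (2*Y)*(Y - 308) = (2*Y)*(-308 + Y) = 2*Y*(-308 + Y))
sqrt(K(458) + g(593)) = sqrt(403 + 2*593*(-308 + 593)) = sqrt(403 + 2*593*285) = sqrt(403 + 338010) = sqrt(338413)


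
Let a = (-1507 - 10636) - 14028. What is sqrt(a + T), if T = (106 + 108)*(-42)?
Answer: I*sqrt(35159) ≈ 187.51*I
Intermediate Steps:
a = -26171 (a = -12143 - 14028 = -26171)
T = -8988 (T = 214*(-42) = -8988)
sqrt(a + T) = sqrt(-26171 - 8988) = sqrt(-35159) = I*sqrt(35159)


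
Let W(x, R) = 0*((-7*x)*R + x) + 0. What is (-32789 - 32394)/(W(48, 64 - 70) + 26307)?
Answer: -65183/26307 ≈ -2.4778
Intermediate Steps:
W(x, R) = 0 (W(x, R) = 0*(-7*R*x + x) + 0 = 0*(x - 7*R*x) + 0 = 0 + 0 = 0)
(-32789 - 32394)/(W(48, 64 - 70) + 26307) = (-32789 - 32394)/(0 + 26307) = -65183/26307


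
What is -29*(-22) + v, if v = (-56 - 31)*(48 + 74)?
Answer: -9976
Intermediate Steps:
v = -10614 (v = -87*122 = -10614)
-29*(-22) + v = -29*(-22) - 10614 = 638 - 10614 = -9976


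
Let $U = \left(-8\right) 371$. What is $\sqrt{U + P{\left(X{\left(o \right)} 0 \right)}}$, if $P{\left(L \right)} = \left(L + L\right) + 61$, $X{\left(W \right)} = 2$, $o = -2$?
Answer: $3 i \sqrt{323} \approx 53.917 i$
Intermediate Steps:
$U = -2968$
$P{\left(L \right)} = 61 + 2 L$ ($P{\left(L \right)} = 2 L + 61 = 61 + 2 L$)
$\sqrt{U + P{\left(X{\left(o \right)} 0 \right)}} = \sqrt{-2968 + \left(61 + 2 \cdot 2 \cdot 0\right)} = \sqrt{-2968 + \left(61 + 2 \cdot 0\right)} = \sqrt{-2968 + \left(61 + 0\right)} = \sqrt{-2968 + 61} = \sqrt{-2907} = 3 i \sqrt{323}$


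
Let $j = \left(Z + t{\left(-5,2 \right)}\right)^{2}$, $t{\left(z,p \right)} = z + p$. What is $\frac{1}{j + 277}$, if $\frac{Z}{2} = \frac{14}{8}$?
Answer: $\frac{4}{1109} \approx 0.0036069$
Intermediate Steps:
$t{\left(z,p \right)} = p + z$
$Z = \frac{7}{2}$ ($Z = 2 \cdot \frac{14}{8} = 2 \cdot 14 \cdot \frac{1}{8} = 2 \cdot \frac{7}{4} = \frac{7}{2} \approx 3.5$)
$j = \frac{1}{4}$ ($j = \left(\frac{7}{2} + \left(2 - 5\right)\right)^{2} = \left(\frac{7}{2} - 3\right)^{2} = \left(\frac{1}{2}\right)^{2} = \frac{1}{4} \approx 0.25$)
$\frac{1}{j + 277} = \frac{1}{\frac{1}{4} + 277} = \frac{1}{\frac{1109}{4}} = \frac{4}{1109}$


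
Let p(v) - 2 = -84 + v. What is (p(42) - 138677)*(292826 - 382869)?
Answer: 12490494831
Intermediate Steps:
p(v) = -82 + v (p(v) = 2 + (-84 + v) = -82 + v)
(p(42) - 138677)*(292826 - 382869) = ((-82 + 42) - 138677)*(292826 - 382869) = (-40 - 138677)*(-90043) = -138717*(-90043) = 12490494831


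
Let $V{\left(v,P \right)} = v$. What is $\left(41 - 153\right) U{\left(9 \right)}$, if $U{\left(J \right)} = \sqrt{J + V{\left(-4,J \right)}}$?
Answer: $- 112 \sqrt{5} \approx -250.44$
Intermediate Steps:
$U{\left(J \right)} = \sqrt{-4 + J}$ ($U{\left(J \right)} = \sqrt{J - 4} = \sqrt{-4 + J}$)
$\left(41 - 153\right) U{\left(9 \right)} = \left(41 - 153\right) \sqrt{-4 + 9} = - 112 \sqrt{5}$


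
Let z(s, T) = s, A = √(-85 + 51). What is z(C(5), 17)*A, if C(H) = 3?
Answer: 3*I*√34 ≈ 17.493*I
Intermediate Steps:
A = I*√34 (A = √(-34) = I*√34 ≈ 5.8309*I)
z(C(5), 17)*A = 3*(I*√34) = 3*I*√34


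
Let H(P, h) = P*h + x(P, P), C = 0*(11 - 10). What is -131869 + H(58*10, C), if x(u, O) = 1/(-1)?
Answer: -131870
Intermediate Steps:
x(u, O) = -1
C = 0 (C = 0*1 = 0)
H(P, h) = -1 + P*h (H(P, h) = P*h - 1 = -1 + P*h)
-131869 + H(58*10, C) = -131869 + (-1 + (58*10)*0) = -131869 + (-1 + 580*0) = -131869 + (-1 + 0) = -131869 - 1 = -131870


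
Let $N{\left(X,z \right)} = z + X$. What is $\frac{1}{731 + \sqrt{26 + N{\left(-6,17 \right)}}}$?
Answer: $\frac{731}{534324} - \frac{\sqrt{37}}{534324} \approx 0.0013567$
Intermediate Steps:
$N{\left(X,z \right)} = X + z$
$\frac{1}{731 + \sqrt{26 + N{\left(-6,17 \right)}}} = \frac{1}{731 + \sqrt{26 + \left(-6 + 17\right)}} = \frac{1}{731 + \sqrt{26 + 11}} = \frac{1}{731 + \sqrt{37}}$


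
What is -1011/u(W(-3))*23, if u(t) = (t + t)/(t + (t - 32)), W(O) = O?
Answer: -147269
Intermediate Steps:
u(t) = 2*t/(-32 + 2*t) (u(t) = (2*t)/(t + (-32 + t)) = (2*t)/(-32 + 2*t) = 2*t/(-32 + 2*t))
-1011/u(W(-3))*23 = -1011/((-3/(-16 - 3)))*23 = -1011/((-3/(-19)))*23 = -1011/((-3*(-1/19)))*23 = -1011/3/19*23 = -1011*19/3*23 = -6403*23 = -147269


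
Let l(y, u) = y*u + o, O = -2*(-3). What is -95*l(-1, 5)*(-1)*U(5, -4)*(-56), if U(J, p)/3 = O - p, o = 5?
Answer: 0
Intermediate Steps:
O = 6
l(y, u) = 5 + u*y (l(y, u) = y*u + 5 = u*y + 5 = 5 + u*y)
U(J, p) = 18 - 3*p (U(J, p) = 3*(6 - p) = 18 - 3*p)
-95*l(-1, 5)*(-1)*U(5, -4)*(-56) = -95*(5 + 5*(-1))*(-1)*(18 - 3*(-4))*(-56) = -95*(5 - 5)*(-1)*(18 + 12)*(-56) = -95*0*(-1)*30*(-56) = -0*30*(-56) = -95*0*(-56) = 0*(-56) = 0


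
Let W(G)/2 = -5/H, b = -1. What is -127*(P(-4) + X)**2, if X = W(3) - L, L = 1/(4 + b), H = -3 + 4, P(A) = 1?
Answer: -99568/9 ≈ -11063.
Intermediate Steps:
H = 1
L = 1/3 (L = 1/(4 - 1) = 1/3 ≈ 0.33333)
W(G) = -10 (W(G) = 2*(-5/1) = 2*(-5*1) = 2*(-5) = -10)
X = -31/3 (X = -10 - 1*1/3 = -10 - 1/3 = -31/3 ≈ -10.333)
-127*(P(-4) + X)**2 = -127*(1 - 31/3)**2 = -127*(-28/3)**2 = -127*784/9 = -99568/9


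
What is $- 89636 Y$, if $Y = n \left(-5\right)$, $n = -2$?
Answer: $-896360$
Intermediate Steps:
$Y = 10$ ($Y = \left(-2\right) \left(-5\right) = 10$)
$- 89636 Y = \left(-89636\right) 10 = -896360$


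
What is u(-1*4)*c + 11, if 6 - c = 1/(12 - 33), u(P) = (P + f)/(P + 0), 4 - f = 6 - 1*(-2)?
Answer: 485/21 ≈ 23.095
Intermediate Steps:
f = -4 (f = 4 - (6 - 1*(-2)) = 4 - (6 + 2) = 4 - 1*8 = 4 - 8 = -4)
u(P) = (-4 + P)/P (u(P) = (P - 4)/(P + 0) = (-4 + P)/P)
c = 127/21 (c = 6 - 1/(12 - 33) = 6 - 1/(-21) = 6 - 1*(-1/21) = 6 + 1/21 = 127/21 ≈ 6.0476)
u(-1*4)*c + 11 = ((-4 - 1*4)/((-1*4)))*(127/21) + 11 = ((-4 - 4)/(-4))*(127/21) + 11 = -¼*(-8)*(127/21) + 11 = 2*(127/21) + 11 = 254/21 + 11 = 485/21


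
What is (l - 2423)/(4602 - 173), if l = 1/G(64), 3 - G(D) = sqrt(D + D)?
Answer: -288340/527051 - 8*sqrt(2)/527051 ≈ -0.54710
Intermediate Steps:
G(D) = 3 - sqrt(2)*sqrt(D) (G(D) = 3 - sqrt(D + D) = 3 - sqrt(2*D) = 3 - sqrt(2)*sqrt(D))
l = 1/(3 - 8*sqrt(2)) (l = 1/(3 - sqrt(2)*sqrt(64)) = 1/(3 - 1*sqrt(2)*8) = 1/(3 - 8*sqrt(2)) ≈ -0.12028)
(l - 2423)/(4602 - 173) = ((-3/119 - 8*sqrt(2)/119) - 2423)/(4602 - 173) = (-288340/119 - 8*sqrt(2)/119)/4429 = (-288340/119 - 8*sqrt(2)/119)*(1/4429) = -288340/527051 - 8*sqrt(2)/527051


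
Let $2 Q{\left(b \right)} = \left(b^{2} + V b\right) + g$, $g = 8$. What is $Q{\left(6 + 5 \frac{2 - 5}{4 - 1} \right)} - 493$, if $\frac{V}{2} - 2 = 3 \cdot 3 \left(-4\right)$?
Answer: $- \frac{1045}{2} \approx -522.5$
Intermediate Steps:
$V = -68$ ($V = 4 + 2 \cdot 3 \cdot 3 \left(-4\right) = 4 + 2 \cdot 9 \left(-4\right) = 4 + 2 \left(-36\right) = 4 - 72 = -68$)
$Q{\left(b \right)} = 4 + \frac{b^{2}}{2} - 34 b$ ($Q{\left(b \right)} = \frac{\left(b^{2} - 68 b\right) + 8}{2} = \frac{8 + b^{2} - 68 b}{2} = 4 + \frac{b^{2}}{2} - 34 b$)
$Q{\left(6 + 5 \frac{2 - 5}{4 - 1} \right)} - 493 = \left(4 + \frac{\left(6 + 5 \frac{2 - 5}{4 - 1}\right)^{2}}{2} - 34 \left(6 + 5 \frac{2 - 5}{4 - 1}\right)\right) - 493 = \left(4 + \frac{\left(6 + 5 \left(- \frac{3}{3}\right)\right)^{2}}{2} - 34 \left(6 + 5 \left(- \frac{3}{3}\right)\right)\right) - 493 = \left(4 + \frac{\left(6 + 5 \left(\left(-3\right) \frac{1}{3}\right)\right)^{2}}{2} - 34 \left(6 + 5 \left(\left(-3\right) \frac{1}{3}\right)\right)\right) - 493 = \left(4 + \frac{\left(6 + 5 \left(-1\right)\right)^{2}}{2} - 34 \left(6 + 5 \left(-1\right)\right)\right) - 493 = \left(4 + \frac{\left(6 - 5\right)^{2}}{2} - 34 \left(6 - 5\right)\right) - 493 = \left(4 + \frac{1^{2}}{2} - 34\right) - 493 = \left(4 + \frac{1}{2} \cdot 1 - 34\right) - 493 = \left(4 + \frac{1}{2} - 34\right) - 493 = - \frac{59}{2} - 493 = - \frac{1045}{2}$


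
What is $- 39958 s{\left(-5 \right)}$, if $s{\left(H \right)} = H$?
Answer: $199790$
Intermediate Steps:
$- 39958 s{\left(-5 \right)} = \left(-39958\right) \left(-5\right) = 199790$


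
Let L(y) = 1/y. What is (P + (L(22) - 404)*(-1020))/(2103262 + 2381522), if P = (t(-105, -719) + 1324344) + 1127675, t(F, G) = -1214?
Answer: 10497075/16444208 ≈ 0.63834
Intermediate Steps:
P = 2450805 (P = (-1214 + 1324344) + 1127675 = 1323130 + 1127675 = 2450805)
(P + (L(22) - 404)*(-1020))/(2103262 + 2381522) = (2450805 + (1/22 - 404)*(-1020))/(2103262 + 2381522) = (2450805 + (1/22 - 404)*(-1020))/4484784 = (2450805 - 8887/22*(-1020))*(1/4484784) = (2450805 + 4532370/11)*(1/4484784) = (31491225/11)*(1/4484784) = 10497075/16444208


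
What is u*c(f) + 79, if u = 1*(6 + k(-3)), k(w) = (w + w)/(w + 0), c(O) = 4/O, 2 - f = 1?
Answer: 111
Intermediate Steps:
f = 1 (f = 2 - 1*1 = 2 - 1 = 1)
k(w) = 2 (k(w) = (2*w)/w = 2)
u = 8 (u = 1*(6 + 2) = 1*8 = 8)
u*c(f) + 79 = 8*(4/1) + 79 = 8*(4*1) + 79 = 8*4 + 79 = 32 + 79 = 111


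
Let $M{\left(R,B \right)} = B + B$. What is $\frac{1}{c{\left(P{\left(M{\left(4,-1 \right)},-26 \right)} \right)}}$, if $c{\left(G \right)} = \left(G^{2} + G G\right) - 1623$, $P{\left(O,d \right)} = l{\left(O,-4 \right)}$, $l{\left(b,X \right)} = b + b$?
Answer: $- \frac{1}{1591} \approx -0.00062854$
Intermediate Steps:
$l{\left(b,X \right)} = 2 b$
$M{\left(R,B \right)} = 2 B$
$P{\left(O,d \right)} = 2 O$
$c{\left(G \right)} = -1623 + 2 G^{2}$ ($c{\left(G \right)} = \left(G^{2} + G^{2}\right) - 1623 = 2 G^{2} - 1623 = -1623 + 2 G^{2}$)
$\frac{1}{c{\left(P{\left(M{\left(4,-1 \right)},-26 \right)} \right)}} = \frac{1}{-1623 + 2 \left(2 \cdot 2 \left(-1\right)\right)^{2}} = \frac{1}{-1623 + 2 \left(2 \left(-2\right)\right)^{2}} = \frac{1}{-1623 + 2 \left(-4\right)^{2}} = \frac{1}{-1623 + 2 \cdot 16} = \frac{1}{-1623 + 32} = \frac{1}{-1591} = - \frac{1}{1591}$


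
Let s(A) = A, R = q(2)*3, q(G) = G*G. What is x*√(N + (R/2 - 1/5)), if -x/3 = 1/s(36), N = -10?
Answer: -I*√105/60 ≈ -0.17078*I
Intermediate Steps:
q(G) = G²
R = 12 (R = 2²*3 = 4*3 = 12)
x = -1/12 (x = -3/36 = -3*1/36 = -1/12 ≈ -0.083333)
x*√(N + (R/2 - 1/5)) = -√(-10 + (12/2 - 1/5))/12 = -√(-10 + (12*(½) - 1*⅕))/12 = -√(-10 + (6 - ⅕))/12 = -√(-10 + 29/5)/12 = -I*√105/60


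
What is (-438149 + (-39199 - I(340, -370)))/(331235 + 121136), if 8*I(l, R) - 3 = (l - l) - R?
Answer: -3819157/3618968 ≈ -1.0553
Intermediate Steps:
I(l, R) = 3/8 - R/8 (I(l, R) = 3/8 + ((l - l) - R)/8 = 3/8 + (0 - R)/8 = 3/8 + (-R)/8 = 3/8 - R/8)
(-438149 + (-39199 - I(340, -370)))/(331235 + 121136) = (-438149 + (-39199 - (3/8 - ⅛*(-370))))/(331235 + 121136) = (-438149 + (-39199 - (3/8 + 185/4)))/452371 = (-438149 + (-39199 - 1*373/8))*(1/452371) = (-438149 + (-39199 - 373/8))*(1/452371) = (-438149 - 313965/8)*(1/452371) = -3819157/8*1/452371 = -3819157/3618968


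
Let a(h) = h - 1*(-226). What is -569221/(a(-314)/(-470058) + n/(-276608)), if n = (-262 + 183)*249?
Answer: -37005570437868672/4635426211 ≈ -7.9832e+6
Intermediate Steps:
a(h) = 226 + h (a(h) = h + 226 = 226 + h)
n = -19671 (n = -79*249 = -19671)
-569221/(a(-314)/(-470058) + n/(-276608)) = -569221/((226 - 314)/(-470058) - 19671/(-276608)) = -569221/(-88*(-1/470058) - 19671*(-1/276608)) = -569221/(44/235029 + 19671/276608) = -569221/4635426211/65010901632 = -569221*65010901632/4635426211 = -37005570437868672/4635426211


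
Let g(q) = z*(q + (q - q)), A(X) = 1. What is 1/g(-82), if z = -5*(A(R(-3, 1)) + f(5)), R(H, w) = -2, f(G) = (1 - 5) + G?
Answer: 1/820 ≈ 0.0012195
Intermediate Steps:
f(G) = -4 + G
z = -10 (z = -5*(1 + (-4 + 5)) = -5*(1 + 1) = -5*2 = -10)
g(q) = -10*q (g(q) = -10*(q + (q - q)) = -10*(q + 0) = -10*q)
1/g(-82) = 1/(-10*(-82)) = 1/820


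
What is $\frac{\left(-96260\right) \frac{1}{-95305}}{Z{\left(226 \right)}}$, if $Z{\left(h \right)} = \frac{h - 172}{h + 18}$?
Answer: $\frac{2348744}{514647} \approx 4.5638$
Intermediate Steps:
$Z{\left(h \right)} = \frac{-172 + h}{18 + h}$
$\frac{\left(-96260\right) \frac{1}{-95305}}{Z{\left(226 \right)}} = \frac{\left(-96260\right) \frac{1}{-95305}}{\frac{1}{18 + 226} \left(-172 + 226\right)} = \frac{\left(-96260\right) \left(- \frac{1}{95305}\right)}{\frac{1}{244} \cdot 54} = \frac{19252}{19061 \cdot \frac{1}{244} \cdot 54} = \frac{19252}{19061 \cdot \frac{27}{122}} = \frac{19252}{19061} \cdot \frac{122}{27} = \frac{2348744}{514647}$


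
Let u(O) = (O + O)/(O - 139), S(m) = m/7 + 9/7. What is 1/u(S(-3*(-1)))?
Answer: -961/24 ≈ -40.042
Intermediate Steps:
S(m) = 9/7 + m/7 (S(m) = m*(⅐) + 9*(⅐) = m/7 + 9/7 = 9/7 + m/7)
u(O) = 2*O/(-139 + O) (u(O) = (2*O)/(-139 + O) = 2*O/(-139 + O))
1/u(S(-3*(-1))) = 1/(2*(9/7 + (-3*(-1))/7)/(-139 + (9/7 + (-3*(-1))/7))) = 1/(2*(9/7 + (⅐)*3)/(-139 + (9/7 + (⅐)*3))) = 1/(2*(9/7 + 3/7)/(-139 + (9/7 + 3/7))) = 1/(2*(12/7)/(-139 + 12/7)) = 1/(2*(12/7)/(-961/7)) = 1/(2*(12/7)*(-7/961)) = 1/(-24/961) = -961/24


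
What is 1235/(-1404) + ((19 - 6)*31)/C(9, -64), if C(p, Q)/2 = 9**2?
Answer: 521/324 ≈ 1.6080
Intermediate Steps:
C(p, Q) = 162 (C(p, Q) = 2*9**2 = 2*81 = 162)
1235/(-1404) + ((19 - 6)*31)/C(9, -64) = 1235/(-1404) + ((19 - 6)*31)/162 = 1235*(-1/1404) + (13*31)*(1/162) = -95/108 + 403*(1/162) = -95/108 + 403/162 = 521/324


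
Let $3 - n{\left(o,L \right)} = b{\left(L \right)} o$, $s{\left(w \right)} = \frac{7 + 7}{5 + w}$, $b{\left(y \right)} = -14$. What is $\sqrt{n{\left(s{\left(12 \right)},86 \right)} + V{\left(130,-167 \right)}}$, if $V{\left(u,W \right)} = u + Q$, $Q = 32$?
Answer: $\frac{\sqrt{51017}}{17} \approx 13.286$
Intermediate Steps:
$V{\left(u,W \right)} = 32 + u$ ($V{\left(u,W \right)} = u + 32 = 32 + u$)
$s{\left(w \right)} = \frac{14}{5 + w}$
$n{\left(o,L \right)} = 3 + 14 o$ ($n{\left(o,L \right)} = 3 - - 14 o = 3 + 14 o$)
$\sqrt{n{\left(s{\left(12 \right)},86 \right)} + V{\left(130,-167 \right)}} = \sqrt{\left(3 + 14 \frac{14}{5 + 12}\right) + \left(32 + 130\right)} = \sqrt{\left(3 + 14 \cdot \frac{14}{17}\right) + 162} = \sqrt{\left(3 + \frac{196}{17}\right) + 162} = \sqrt{\frac{247}{17} + 162} = \sqrt{\frac{3001}{17}} = \frac{\sqrt{51017}}{17}$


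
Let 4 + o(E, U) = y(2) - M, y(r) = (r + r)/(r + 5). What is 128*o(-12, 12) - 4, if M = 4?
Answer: -6684/7 ≈ -954.86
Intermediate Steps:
y(r) = 2*r/(5 + r) (y(r) = (2*r)/(5 + r) = 2*r/(5 + r))
o(E, U) = -52/7 (o(E, U) = -4 + (2*2/(5 + 2) - 1*4) = -4 + (2*2/7 - 4) = -4 + (2*2*(⅐) - 4) = -4 + (4/7 - 4) = -4 - 24/7 = -52/7)
128*o(-12, 12) - 4 = 128*(-52/7) - 4 = -6656/7 - 4 = -6684/7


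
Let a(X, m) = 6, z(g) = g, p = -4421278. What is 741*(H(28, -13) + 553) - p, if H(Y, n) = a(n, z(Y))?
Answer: 4835497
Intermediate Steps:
H(Y, n) = 6
741*(H(28, -13) + 553) - p = 741*(6 + 553) - 1*(-4421278) = 741*559 + 4421278 = 414219 + 4421278 = 4835497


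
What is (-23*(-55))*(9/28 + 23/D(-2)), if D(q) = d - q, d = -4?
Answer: -395945/28 ≈ -14141.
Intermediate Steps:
D(q) = -4 - q
(-23*(-55))*(9/28 + 23/D(-2)) = (-23*(-55))*(9/28 + 23/(-4 - 1*(-2))) = 1265*(9*(1/28) + 23/(-4 + 2)) = 1265*(9/28 + 23/(-2)) = 1265*(9/28 + 23*(-½)) = 1265*(9/28 - 23/2) = 1265*(-313/28) = -395945/28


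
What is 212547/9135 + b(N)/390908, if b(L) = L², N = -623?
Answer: 4125327671/170044980 ≈ 24.260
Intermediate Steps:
212547/9135 + b(N)/390908 = 212547/9135 + (-623)²/390908 = 212547*(1/9135) + 388129*(1/390908) = 70849/3045 + 55447/55844 = 4125327671/170044980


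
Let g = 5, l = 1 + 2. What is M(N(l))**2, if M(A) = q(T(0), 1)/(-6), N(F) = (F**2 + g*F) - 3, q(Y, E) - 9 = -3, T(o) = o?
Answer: 1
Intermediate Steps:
l = 3
q(Y, E) = 6 (q(Y, E) = 9 - 3 = 6)
N(F) = -3 + F**2 + 5*F (N(F) = (F**2 + 5*F) - 3 = -3 + F**2 + 5*F)
M(A) = -1 (M(A) = 6/(-6) = 6*(-1/6) = -1)
M(N(l))**2 = (-1)**2 = 1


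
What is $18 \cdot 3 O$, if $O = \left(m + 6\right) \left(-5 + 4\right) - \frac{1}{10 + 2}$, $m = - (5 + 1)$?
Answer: $- \frac{9}{2} \approx -4.5$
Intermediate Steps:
$m = -6$ ($m = \left(-1\right) 6 = -6$)
$O = - \frac{1}{12}$ ($O = \left(-6 + 6\right) \left(-5 + 4\right) - \frac{1}{10 + 2} = 0 \left(-1\right) - \frac{1}{12} = 0 - \frac{1}{12} = - \frac{1}{12} \approx -0.083333$)
$18 \cdot 3 O = 18 \cdot 3 \left(- \frac{1}{12}\right) = 54 \left(- \frac{1}{12}\right) = - \frac{9}{2}$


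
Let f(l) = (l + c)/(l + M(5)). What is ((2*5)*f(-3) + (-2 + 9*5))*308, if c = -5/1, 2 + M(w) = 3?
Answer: 25564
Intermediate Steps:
M(w) = 1 (M(w) = -2 + 3 = 1)
c = -5 (c = -5*1 = -5)
f(l) = (-5 + l)/(1 + l) (f(l) = (l - 5)/(l + 1) = (-5 + l)/(1 + l))
((2*5)*f(-3) + (-2 + 9*5))*308 = ((2*5)*((-5 - 3)/(1 - 3)) + (-2 + 9*5))*308 = (10*(-8/(-2)) + (-2 + 45))*308 = (10*(-½*(-8)) + 43)*308 = (10*4 + 43)*308 = (40 + 43)*308 = 83*308 = 25564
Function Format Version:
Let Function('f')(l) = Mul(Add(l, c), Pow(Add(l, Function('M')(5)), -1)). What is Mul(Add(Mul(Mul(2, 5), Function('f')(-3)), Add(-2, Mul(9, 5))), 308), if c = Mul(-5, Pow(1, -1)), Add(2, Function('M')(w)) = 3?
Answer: 25564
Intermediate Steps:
Function('M')(w) = 1 (Function('M')(w) = Add(-2, 3) = 1)
c = -5 (c = Mul(-5, 1) = -5)
Function('f')(l) = Mul(Pow(Add(1, l), -1), Add(-5, l)) (Function('f')(l) = Mul(Add(l, -5), Pow(Add(l, 1), -1)) = Mul(Add(-5, l), Pow(Add(1, l), -1)) = Mul(Pow(Add(1, l), -1), Add(-5, l)))
Mul(Add(Mul(Mul(2, 5), Function('f')(-3)), Add(-2, Mul(9, 5))), 308) = Mul(Add(Mul(Mul(2, 5), Mul(Pow(Add(1, -3), -1), Add(-5, -3))), Add(-2, Mul(9, 5))), 308) = Mul(Add(Mul(10, Mul(Pow(-2, -1), -8)), Add(-2, 45)), 308) = Mul(Add(Mul(10, Mul(Rational(-1, 2), -8)), 43), 308) = Mul(Add(Mul(10, 4), 43), 308) = Mul(Add(40, 43), 308) = Mul(83, 308) = 25564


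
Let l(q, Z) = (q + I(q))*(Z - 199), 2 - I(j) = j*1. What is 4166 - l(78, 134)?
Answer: 4296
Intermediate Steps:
I(j) = 2 - j
l(q, Z) = -398 + 2*Z (l(q, Z) = (q + (2 - q))*(Z - 199) = 2*(-199 + Z) = -398 + 2*Z)
4166 - l(78, 134) = 4166 - (-398 + 2*134) = 4166 - (-398 + 268) = 4166 - 1*(-130) = 4166 + 130 = 4296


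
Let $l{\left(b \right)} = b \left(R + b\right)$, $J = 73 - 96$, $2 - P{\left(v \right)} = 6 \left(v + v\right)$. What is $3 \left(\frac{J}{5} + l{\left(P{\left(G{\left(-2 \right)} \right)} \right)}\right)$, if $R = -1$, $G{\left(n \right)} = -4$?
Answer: $\frac{36681}{5} \approx 7336.2$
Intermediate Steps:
$P{\left(v \right)} = 2 - 12 v$ ($P{\left(v \right)} = 2 - 6 \left(v + v\right) = 2 - 6 \cdot 2 v = 2 - 12 v$)
$J = -23$
$l{\left(b \right)} = b \left(-1 + b\right)$
$3 \left(\frac{J}{5} + l{\left(P{\left(G{\left(-2 \right)} \right)} \right)}\right) = 3 \left(- \frac{23}{5} + \left(2 - -48\right) \left(-1 + \left(2 - -48\right)\right)\right) = 3 \left(\left(-23\right) \frac{1}{5} + \left(2 + 48\right) \left(-1 + \left(2 + 48\right)\right)\right) = 3 \left(- \frac{23}{5} + 50 \left(-1 + 50\right)\right) = 3 \left(- \frac{23}{5} + 50 \cdot 49\right) = 3 \left(- \frac{23}{5} + 2450\right) = 3 \cdot \frac{12227}{5} = \frac{36681}{5}$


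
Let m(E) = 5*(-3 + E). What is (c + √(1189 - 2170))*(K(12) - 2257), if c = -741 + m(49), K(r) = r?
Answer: 1147195 - 6735*I*√109 ≈ 1.1472e+6 - 70316.0*I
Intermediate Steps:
m(E) = -15 + 5*E
c = -511 (c = -741 + (-15 + 5*49) = -741 + (-15 + 245) = -741 + 230 = -511)
(c + √(1189 - 2170))*(K(12) - 2257) = (-511 + √(1189 - 2170))*(12 - 2257) = (-511 + √(-981))*(-2245) = (-511 + 3*I*√109)*(-2245) = 1147195 - 6735*I*√109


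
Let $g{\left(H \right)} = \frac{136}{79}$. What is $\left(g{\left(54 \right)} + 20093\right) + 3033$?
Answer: $\frac{1827090}{79} \approx 23128.0$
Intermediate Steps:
$g{\left(H \right)} = \frac{136}{79}$ ($g{\left(H \right)} = 136 \cdot \frac{1}{79} = \frac{136}{79}$)
$\left(g{\left(54 \right)} + 20093\right) + 3033 = \left(\frac{136}{79} + 20093\right) + 3033 = \frac{1587483}{79} + 3033 = \frac{1827090}{79}$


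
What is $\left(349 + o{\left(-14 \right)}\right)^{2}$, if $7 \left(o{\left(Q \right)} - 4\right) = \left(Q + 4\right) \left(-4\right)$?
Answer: $\frac{6305121}{49} \approx 1.2868 \cdot 10^{5}$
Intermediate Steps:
$o{\left(Q \right)} = \frac{12}{7} - \frac{4 Q}{7}$ ($o{\left(Q \right)} = 4 + \frac{\left(Q + 4\right) \left(-4\right)}{7} = 4 + \frac{\left(4 + Q\right) \left(-4\right)}{7} = 4 + \frac{-16 - 4 Q}{7} = 4 - \left(\frac{16}{7} + \frac{4 Q}{7}\right) = \frac{12}{7} - \frac{4 Q}{7}$)
$\left(349 + o{\left(-14 \right)}\right)^{2} = \left(349 + \left(\frac{12}{7} - -8\right)\right)^{2} = \left(349 + \left(\frac{12}{7} + 8\right)\right)^{2} = \left(349 + \frac{68}{7}\right)^{2} = \left(\frac{2511}{7}\right)^{2} = \frac{6305121}{49}$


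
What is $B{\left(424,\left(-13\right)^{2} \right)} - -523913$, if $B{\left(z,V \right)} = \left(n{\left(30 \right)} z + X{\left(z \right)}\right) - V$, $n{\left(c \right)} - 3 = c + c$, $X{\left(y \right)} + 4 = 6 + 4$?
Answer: $550462$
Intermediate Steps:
$X{\left(y \right)} = 6$ ($X{\left(y \right)} = -4 + \left(6 + 4\right) = -4 + 10 = 6$)
$n{\left(c \right)} = 3 + 2 c$ ($n{\left(c \right)} = 3 + \left(c + c\right) = 3 + 2 c$)
$B{\left(z,V \right)} = 6 - V + 63 z$ ($B{\left(z,V \right)} = \left(\left(3 + 2 \cdot 30\right) z + 6\right) - V = \left(\left(3 + 60\right) z + 6\right) - V = \left(63 z + 6\right) - V = \left(6 + 63 z\right) - V = 6 - V + 63 z$)
$B{\left(424,\left(-13\right)^{2} \right)} - -523913 = \left(6 - \left(-13\right)^{2} + 63 \cdot 424\right) - -523913 = \left(6 - 169 + 26712\right) + 523913 = 26549 + 523913 = 550462$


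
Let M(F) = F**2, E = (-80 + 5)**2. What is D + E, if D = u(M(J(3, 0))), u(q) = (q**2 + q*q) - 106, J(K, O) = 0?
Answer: 5519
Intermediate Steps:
E = 5625 (E = (-75)**2 = 5625)
u(q) = -106 + 2*q**2 (u(q) = (q**2 + q**2) - 106 = 2*q**2 - 106 = -106 + 2*q**2)
D = -106 (D = -106 + 2*(0**2)**2 = -106 + 2*0**2 = -106 + 2*0 = -106 + 0 = -106)
D + E = -106 + 5625 = 5519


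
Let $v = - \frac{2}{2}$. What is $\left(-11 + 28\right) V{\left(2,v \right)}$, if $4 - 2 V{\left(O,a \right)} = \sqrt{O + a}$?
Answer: $\frac{51}{2} \approx 25.5$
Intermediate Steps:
$v = -1$ ($v = \left(-2\right) \frac{1}{2} = -1$)
$V{\left(O,a \right)} = 2 - \frac{\sqrt{O + a}}{2}$
$\left(-11 + 28\right) V{\left(2,v \right)} = \left(-11 + 28\right) \left(2 - \frac{\sqrt{2 - 1}}{2}\right) = 17 \left(2 - \frac{\sqrt{1}}{2}\right) = 17 \left(2 - \frac{1}{2}\right) = 17 \cdot \frac{3}{2} = \frac{51}{2}$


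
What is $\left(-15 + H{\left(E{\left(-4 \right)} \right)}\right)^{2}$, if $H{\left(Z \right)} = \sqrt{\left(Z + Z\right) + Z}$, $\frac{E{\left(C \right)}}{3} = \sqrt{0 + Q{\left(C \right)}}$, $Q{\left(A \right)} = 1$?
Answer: $144$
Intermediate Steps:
$E{\left(C \right)} = 3$ ($E{\left(C \right)} = 3 \sqrt{0 + 1} = 3 \sqrt{1} = 3 \cdot 1 = 3$)
$H{\left(Z \right)} = \sqrt{3} \sqrt{Z}$ ($H{\left(Z \right)} = \sqrt{2 Z + Z} = \sqrt{3 Z} = \sqrt{3} \sqrt{Z}$)
$\left(-15 + H{\left(E{\left(-4 \right)} \right)}\right)^{2} = \left(-15 + \sqrt{3} \sqrt{3}\right)^{2} = \left(-15 + 3\right)^{2} = \left(-12\right)^{2} = 144$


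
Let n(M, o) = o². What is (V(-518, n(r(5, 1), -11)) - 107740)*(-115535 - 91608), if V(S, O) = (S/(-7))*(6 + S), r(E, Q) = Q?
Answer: 30165820804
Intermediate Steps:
V(S, O) = -S*(6 + S)/7 (V(S, O) = (S*(-⅐))*(6 + S) = (-S/7)*(6 + S) = -S*(6 + S)/7)
(V(-518, n(r(5, 1), -11)) - 107740)*(-115535 - 91608) = (-⅐*(-518)*(6 - 518) - 107740)*(-115535 - 91608) = (-⅐*(-518)*(-512) - 107740)*(-207143) = (-37888 - 107740)*(-207143) = -145628*(-207143) = 30165820804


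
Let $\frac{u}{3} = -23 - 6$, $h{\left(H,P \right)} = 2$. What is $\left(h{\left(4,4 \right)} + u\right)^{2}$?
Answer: $7225$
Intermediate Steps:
$u = -87$ ($u = 3 \left(-23 - 6\right) = 3 \left(-29\right) = -87$)
$\left(h{\left(4,4 \right)} + u\right)^{2} = \left(2 - 87\right)^{2} = \left(-85\right)^{2} = 7225$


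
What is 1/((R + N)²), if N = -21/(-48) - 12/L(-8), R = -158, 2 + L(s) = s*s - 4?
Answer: 215296/5358972025 ≈ 4.0175e-5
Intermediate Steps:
L(s) = -6 + s² (L(s) = -2 + (s*s - 4) = -2 + (s² - 4) = -2 + (-4 + s²) = -6 + s²)
N = 107/464 (N = -21/(-48) - 12/(-6 + (-8)²) = -21*(-1/48) - 12/(-6 + 64) = 7/16 - 12/58 = 7/16 - 12*1/58 = 7/16 - 6/29 = 107/464 ≈ 0.23060)
1/((R + N)²) = 1/((-158 + 107/464)²) = 1/((-73205/464)²) = 1/(5358972025/215296) = 215296/5358972025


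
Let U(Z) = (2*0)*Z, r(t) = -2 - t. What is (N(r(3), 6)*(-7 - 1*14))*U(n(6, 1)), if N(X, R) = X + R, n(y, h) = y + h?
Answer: 0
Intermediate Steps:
n(y, h) = h + y
U(Z) = 0 (U(Z) = 0*Z = 0)
N(X, R) = R + X
(N(r(3), 6)*(-7 - 1*14))*U(n(6, 1)) = ((6 + (-2 - 1*3))*(-7 - 1*14))*0 = ((6 + (-2 - 3))*(-7 - 14))*0 = ((6 - 5)*(-21))*0 = (1*(-21))*0 = -21*0 = 0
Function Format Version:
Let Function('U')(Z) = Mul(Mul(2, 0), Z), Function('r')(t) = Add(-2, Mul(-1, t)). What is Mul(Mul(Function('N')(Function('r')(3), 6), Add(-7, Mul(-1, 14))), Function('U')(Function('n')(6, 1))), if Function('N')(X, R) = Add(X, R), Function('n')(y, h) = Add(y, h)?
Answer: 0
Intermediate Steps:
Function('n')(y, h) = Add(h, y)
Function('U')(Z) = 0 (Function('U')(Z) = Mul(0, Z) = 0)
Function('N')(X, R) = Add(R, X)
Mul(Mul(Function('N')(Function('r')(3), 6), Add(-7, Mul(-1, 14))), Function('U')(Function('n')(6, 1))) = Mul(Mul(Add(6, Add(-2, Mul(-1, 3))), Add(-7, Mul(-1, 14))), 0) = Mul(Mul(Add(6, Add(-2, -3)), Add(-7, -14)), 0) = Mul(Mul(Add(6, -5), -21), 0) = Mul(Mul(1, -21), 0) = Mul(-21, 0) = 0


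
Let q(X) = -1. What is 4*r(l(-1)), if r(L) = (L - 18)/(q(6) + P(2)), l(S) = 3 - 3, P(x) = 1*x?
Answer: -72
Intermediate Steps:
P(x) = x
l(S) = 0
r(L) = -18 + L (r(L) = (L - 18)/(-1 + 2) = (-18 + L)/1 = (-18 + L)*1 = -18 + L)
4*r(l(-1)) = 4*(-18 + 0) = 4*(-18) = -72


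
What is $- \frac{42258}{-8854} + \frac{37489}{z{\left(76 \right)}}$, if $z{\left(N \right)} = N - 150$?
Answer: $- \frac{164400257}{327598} \approx -501.84$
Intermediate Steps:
$z{\left(N \right)} = -150 + N$
$- \frac{42258}{-8854} + \frac{37489}{z{\left(76 \right)}} = - \frac{42258}{-8854} + \frac{37489}{-150 + 76} = \left(-42258\right) \left(- \frac{1}{8854}\right) + \frac{37489}{-74} = \frac{21129}{4427} + 37489 \left(- \frac{1}{74}\right) = \frac{21129}{4427} - \frac{37489}{74} = - \frac{164400257}{327598}$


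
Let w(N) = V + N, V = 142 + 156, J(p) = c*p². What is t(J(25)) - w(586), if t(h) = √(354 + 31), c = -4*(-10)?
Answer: -884 + √385 ≈ -864.38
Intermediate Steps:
c = 40
J(p) = 40*p²
V = 298
w(N) = 298 + N
t(h) = √385
t(J(25)) - w(586) = √385 - (298 + 586) = √385 - 1*884 = √385 - 884 = -884 + √385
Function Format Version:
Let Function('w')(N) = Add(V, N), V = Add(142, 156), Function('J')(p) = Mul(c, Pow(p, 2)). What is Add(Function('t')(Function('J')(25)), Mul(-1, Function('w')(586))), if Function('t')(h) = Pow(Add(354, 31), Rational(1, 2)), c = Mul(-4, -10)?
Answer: Add(-884, Pow(385, Rational(1, 2))) ≈ -864.38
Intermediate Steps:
c = 40
Function('J')(p) = Mul(40, Pow(p, 2))
V = 298
Function('w')(N) = Add(298, N)
Function('t')(h) = Pow(385, Rational(1, 2))
Add(Function('t')(Function('J')(25)), Mul(-1, Function('w')(586))) = Add(Pow(385, Rational(1, 2)), Mul(-1, Add(298, 586))) = Add(Pow(385, Rational(1, 2)), Mul(-1, 884)) = Add(Pow(385, Rational(1, 2)), -884) = Add(-884, Pow(385, Rational(1, 2)))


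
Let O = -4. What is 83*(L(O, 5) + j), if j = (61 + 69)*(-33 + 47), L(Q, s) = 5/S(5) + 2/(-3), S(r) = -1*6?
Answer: 301871/2 ≈ 1.5094e+5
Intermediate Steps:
S(r) = -6
L(Q, s) = -3/2 (L(Q, s) = 5/(-6) + 2/(-3) = 5*(-1/6) + 2*(-1/3) = -5/6 - 2/3 = -3/2)
j = 1820 (j = 130*14 = 1820)
83*(L(O, 5) + j) = 83*(-3/2 + 1820) = 83*(3637/2) = 301871/2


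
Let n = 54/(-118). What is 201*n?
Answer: -5427/59 ≈ -91.983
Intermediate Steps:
n = -27/59 (n = 54*(-1/118) = -27/59 ≈ -0.45763)
201*n = 201*(-27/59) = -5427/59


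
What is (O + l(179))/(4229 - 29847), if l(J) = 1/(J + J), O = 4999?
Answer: -1789643/9171244 ≈ -0.19514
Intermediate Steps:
l(J) = 1/(2*J)
(O + l(179))/(4229 - 29847) = (4999 + (½)/179)/(4229 - 29847) = (4999 + (½)*(1/179))/(-25618) = (4999 + 1/358)*(-1/25618) = (1789643/358)*(-1/25618) = -1789643/9171244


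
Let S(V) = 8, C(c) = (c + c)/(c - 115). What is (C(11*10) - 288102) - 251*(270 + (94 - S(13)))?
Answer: -377502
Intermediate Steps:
C(c) = 2*c/(-115 + c) (C(c) = (2*c)/(-115 + c) = 2*c/(-115 + c))
(C(11*10) - 288102) - 251*(270 + (94 - S(13))) = (2*(11*10)/(-115 + 11*10) - 288102) - 251*(270 + (94 - 1*8)) = (2*110/(-115 + 110) - 288102) - 251*(270 + (94 - 8)) = (2*110/(-5) - 288102) - 251*(270 + 86) = (2*110*(-⅕) - 288102) - 251*356 = (-44 - 288102) - 89356 = -288146 - 89356 = -377502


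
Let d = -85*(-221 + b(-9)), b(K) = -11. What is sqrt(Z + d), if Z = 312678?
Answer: sqrt(332398) ≈ 576.54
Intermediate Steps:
d = 19720 (d = -85*(-221 - 11) = -85*(-232) = 19720)
sqrt(Z + d) = sqrt(312678 + 19720) = sqrt(332398)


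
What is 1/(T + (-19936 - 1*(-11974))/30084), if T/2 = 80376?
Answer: 5014/806009201 ≈ 6.2208e-6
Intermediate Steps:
T = 160752 (T = 2*80376 = 160752)
1/(T + (-19936 - 1*(-11974))/30084) = 1/(160752 + (-19936 - 1*(-11974))/30084) = 1/(160752 + (-19936 + 11974)*(1/30084)) = 1/(160752 - 7962*1/30084) = 1/(160752 - 1327/5014) = 1/(806009201/5014) = 5014/806009201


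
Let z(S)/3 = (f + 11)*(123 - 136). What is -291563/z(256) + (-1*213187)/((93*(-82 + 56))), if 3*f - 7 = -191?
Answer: -710951/11778 ≈ -60.363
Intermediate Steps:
f = -184/3 (f = 7/3 + (1/3)*(-191) = 7/3 - 191/3 = -184/3 ≈ -61.333)
z(S) = 1963 (z(S) = 3*((-184/3 + 11)*(123 - 136)) = 3*(-151/3*(-13)) = 3*(1963/3) = 1963)
-291563/z(256) + (-1*213187)/((93*(-82 + 56))) = -291563/1963 + (-1*213187)/((93*(-82 + 56))) = -291563*1/1963 - 213187/(93*(-26)) = -291563/1963 - 213187/(-2418) = -291563/1963 - 213187*(-1/2418) = -291563/1963 + 529/6 = -710951/11778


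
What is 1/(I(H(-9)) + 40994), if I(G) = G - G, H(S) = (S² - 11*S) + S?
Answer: 1/40994 ≈ 2.4394e-5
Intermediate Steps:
H(S) = S² - 10*S
I(G) = 0
1/(I(H(-9)) + 40994) = 1/(0 + 40994) = 1/40994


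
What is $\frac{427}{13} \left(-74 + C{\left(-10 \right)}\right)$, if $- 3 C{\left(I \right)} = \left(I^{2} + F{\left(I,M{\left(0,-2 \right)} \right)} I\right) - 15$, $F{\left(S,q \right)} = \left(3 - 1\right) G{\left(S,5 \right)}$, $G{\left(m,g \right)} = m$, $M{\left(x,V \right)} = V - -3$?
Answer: $-5551$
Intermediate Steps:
$M{\left(x,V \right)} = 3 + V$ ($M{\left(x,V \right)} = V + 3 = 3 + V$)
$F{\left(S,q \right)} = 2 S$ ($F{\left(S,q \right)} = \left(3 - 1\right) S = 2 S$)
$C{\left(I \right)} = 5 - I^{2}$ ($C{\left(I \right)} = - \frac{\left(I^{2} + 2 I I\right) - 15}{3} = - \frac{\left(I^{2} + 2 I^{2}\right) - 15}{3} = - \frac{3 I^{2} - 15}{3} = - \frac{-15 + 3 I^{2}}{3} = 5 - I^{2}$)
$\frac{427}{13} \left(-74 + C{\left(-10 \right)}\right) = \frac{427}{13} \left(-74 + \left(5 - \left(-10\right)^{2}\right)\right) = 427 \cdot \frac{1}{13} \left(-74 + \left(5 - 100\right)\right) = \frac{427 \left(-74 + \left(5 - 100\right)\right)}{13} = \frac{427 \left(-74 - 95\right)}{13} = \frac{427}{13} \left(-169\right) = -5551$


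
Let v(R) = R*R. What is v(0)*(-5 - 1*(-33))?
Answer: 0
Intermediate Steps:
v(R) = R**2
v(0)*(-5 - 1*(-33)) = 0**2*(-5 - 1*(-33)) = 0*(-5 + 33) = 0*28 = 0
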